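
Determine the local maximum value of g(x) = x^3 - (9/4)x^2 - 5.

-5

g'(x) = 3x^2 - (9/2)x = 0 at x = 0, 3/2.
g''(x) = 6x - 9/2. g''(0) = -9/2 < 0 ⇒ local maximum; g''(3/2) = 9/2 > 0 ⇒ local minimum.
Thus g has its local maximum at x = 0, with value -5.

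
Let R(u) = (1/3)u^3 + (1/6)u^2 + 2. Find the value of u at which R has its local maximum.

R'(u) = u^2 + (1/3)u. Setting R'(u) = 0 gives u ∈ {-1/3, 0}.
Second-derivative test with R''(u) = 2u + 1/3: R''(-1/3) = -1/3 < 0 ⇒ local maximum; R''(0) = 1/3 > 0 ⇒ local minimum.
So the local maximum value is R(-1/3) = 325/162.

-1/3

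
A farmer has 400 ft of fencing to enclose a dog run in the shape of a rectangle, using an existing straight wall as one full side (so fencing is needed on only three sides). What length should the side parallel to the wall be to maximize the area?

200

Let the sides perpendicular to the wall have length x and the parallel side y, so 2x + y = 400 and the area is A = xy = x(400 − 2x).
A'(x) = 400 − 4x = 0 gives x = 100, and A''(x) = −4 < 0 confirms a maximum.
Then y = 400 − 2·100 = 200 and A = 20000.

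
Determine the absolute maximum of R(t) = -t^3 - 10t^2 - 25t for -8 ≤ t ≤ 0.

72

Differentiating, R'(t) = -3t^2 - 20t - 25; which vanishes at t = -5 and t = -5/3.
Evaluating at the critical points and endpoints: R(-8) = 72,  R(-5) = 0,  R(-5/3) = 500/27,  R(0) = 0.
So the maximum is R(-8) = 72.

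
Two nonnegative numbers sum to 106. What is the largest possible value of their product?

2809

With x + y = 106, the product is P(x) = x(106 − x).
P'(x) = 106 − 2x = 0 gives x = 53; P'' = −2 < 0, so this is the maximum.
P = 53·53 = 2809.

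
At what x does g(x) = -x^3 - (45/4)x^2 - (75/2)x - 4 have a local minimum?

g'(x) = -3x^2 - (45/2)x - 75/2. Setting g'(x) = 0 gives x ∈ {-5, -5/2}.
Second-derivative test with g''(x) = -6x - 45/2: g''(-5) = 15/2 > 0 ⇒ local minimum; g''(-5/2) = -15/2 < 0 ⇒ local maximum.
The local minimum is g(-5) = 109/4.

-5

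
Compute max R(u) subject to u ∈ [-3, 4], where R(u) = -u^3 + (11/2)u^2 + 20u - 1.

103

Differentiating, R'(u) = -3u^2 + 11u + 20; whose only zero in [-3, 4] is u = -4/3.
Candidates: R(-3) = 31/2; R(-4/3) = -419/27; R(4) = 103.
So the maximum is R(4) = 103.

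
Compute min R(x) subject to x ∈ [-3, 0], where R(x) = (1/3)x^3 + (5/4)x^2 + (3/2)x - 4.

R'(x) = x^2 + (5/2)x + 3/2, which vanishes at x = -3/2 and x = -1.
Compare values at every candidate in [-3, 0]: R(-3) = -25/4; R(-3/2) = -73/16; R(-1) = -55/12; R(0) = -4.
The minimum over the interval is -25/4, attained at x = -3.

-25/4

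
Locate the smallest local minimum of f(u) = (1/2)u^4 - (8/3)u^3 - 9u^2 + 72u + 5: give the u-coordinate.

-3

Critical points: f'(u) = 2u^3 - 8u^2 - 18u + 72 vanishes at u = -3, 3, 4.
Since f''(u) = 6u^2 - 16u - 18, we get f''(-3) = 84 > 0 ⇒ local minimum; f''(3) = -12 < 0 ⇒ local maximum; f''(4) = 14 > 0 ⇒ local minimum.
So the smallest local minimum value is f(-3) = -359/2.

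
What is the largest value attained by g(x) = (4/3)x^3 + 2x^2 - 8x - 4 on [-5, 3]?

g'(x) = 4x^2 + 4x - 8, which vanishes at x = -2 and x = 1.
Compare values at every candidate in [-5, 3]: g(-5) = -242/3; g(-2) = 28/3; g(1) = -26/3; g(3) = 26.
The maximum over the interval is 26, attained at x = 3.

26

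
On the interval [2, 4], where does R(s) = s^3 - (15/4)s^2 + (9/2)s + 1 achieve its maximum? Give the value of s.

R'(s) = 3s^2 - (15/2)s + 9/2, which has no zeros in [2, 4].
Evaluating at the critical points and endpoints: R(2) = 3,  R(4) = 23.
The maximum over the interval is 23, attained at s = 4.

4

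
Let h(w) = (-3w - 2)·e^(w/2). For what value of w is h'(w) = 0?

By the product rule, h'(w) = (-(3/2)w - 4)·e^(w/2). Since e^(w/2) > 0, the only critical point is w = -8/3.
h''(-8/3) has the same sign as -3/2 < 0, so this is a local maximum.
h(-8/3) = (6)·e^(-4/3) ≈ 1.5816.

-8/3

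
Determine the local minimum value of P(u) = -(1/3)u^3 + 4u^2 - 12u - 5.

Critical points: P'(u) = -u^2 + 8u - 12 vanishes at u = 2, 6.
Second-derivative test with P''(u) = -2u + 8: P''(2) = 4 > 0 ⇒ local minimum; P''(6) = -4 < 0 ⇒ local maximum.
Thus P has its local minimum at u = 2, with value -47/3.

-47/3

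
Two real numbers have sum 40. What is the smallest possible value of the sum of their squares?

With a + b = 40, a^2 + b^2 = a^2 + (40 − a)^2.
The derivative 2a − 2(40 − a) = 4a − 80 vanishes at a = 20; second derivative 4 > 0, a minimum.
The minimum is 2·(20)^2 = 800.

800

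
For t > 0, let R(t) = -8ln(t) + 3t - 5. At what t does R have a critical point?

8/3

R'(t) = -8/t + 3 = 0 gives t = 8/3.
R''(t) = 8/t², which is positive for t > 0, so this is a local minimum.
R(8/3) = -8·ln(8/3) + 8 - 5 ≈ -4.8466.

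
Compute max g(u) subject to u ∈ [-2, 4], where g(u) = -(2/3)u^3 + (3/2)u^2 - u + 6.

g'(u) = -2u^2 + 3u - 1, which vanishes at u = 1/2 and u = 1.
Candidates: g(-2) = 58/3,  g(1/2) = 139/24,  g(1) = 35/6,  g(4) = -50/3.
The maximum over the interval is 58/3, attained at u = -2.

58/3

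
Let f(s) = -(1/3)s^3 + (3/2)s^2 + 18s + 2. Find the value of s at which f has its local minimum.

f'(s) = -s^2 + 3s + 18 = 0 at s = -3, 6.
f''(s) = -2s + 3. f''(-3) = 9 > 0 ⇒ local minimum; f''(6) = -9 < 0 ⇒ local maximum.
The local minimum is f(-3) = -59/2.

-3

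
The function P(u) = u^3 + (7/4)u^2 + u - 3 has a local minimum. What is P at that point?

P'(u) = 3u^2 + (7/2)u + 1. Setting P'(u) = 0 gives u ∈ {-2/3, -1/2}.
Since P''(u) = 6u + 7/2, we get P''(-2/3) = -1/2 < 0 ⇒ local maximum; P''(-1/2) = 1/2 > 0 ⇒ local minimum.
Thus P has its local minimum at u = -1/2, with value -51/16.

-51/16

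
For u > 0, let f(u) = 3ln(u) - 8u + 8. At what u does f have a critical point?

f'(u) = 3/u − 8 = 0 gives u = 3/8.
f''(u) = -3/u², which is negative for u > 0, so this is a local maximum.
f(3/8) = 3·ln(3/8) - 3 + 8 ≈ 2.0575.

3/8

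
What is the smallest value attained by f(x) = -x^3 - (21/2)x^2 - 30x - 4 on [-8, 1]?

f'(x) = -3x^2 - 21x - 30, which vanishes at x = -5 and x = -2.
Candidates: f(-8) = 76, f(-5) = 17/2, f(-2) = 22, f(1) = -91/2.
Hence the absolute minimum is -91/2 at x = 1.

-91/2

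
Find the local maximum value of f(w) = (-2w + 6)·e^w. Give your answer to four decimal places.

14.7781

f'(w) = (-2)·e^w + (-2w + 6)·1·e^w = (-2w + 4)·e^w. Since e^w > 0, the only critical point is w = 2.
f''(2) has the same sign as -2 < 0, so this is a local maximum.
f(2) = (2)·e^(2) ≈ 14.7781.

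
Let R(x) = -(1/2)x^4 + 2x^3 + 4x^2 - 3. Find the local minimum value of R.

Critical points: R'(x) = -2x^3 + 6x^2 + 8x vanishes at x = -1, 0, 4.
Since R''(x) = -6x^2 + 12x + 8, we get R''(-1) = -10 < 0 ⇒ local maximum; R''(0) = 8 > 0 ⇒ local minimum; R''(4) = -40 < 0 ⇒ local maximum.
So the local minimum value is R(0) = -3.

-3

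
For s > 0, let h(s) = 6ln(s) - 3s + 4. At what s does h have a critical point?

h'(s) = 6/s − 3 = 0 gives s = 2.
h''(s) = -6/s², which is negative for s > 0, so this is a local maximum.
h(2) = 6·ln(2) - 6 + 4 ≈ 2.1589.

2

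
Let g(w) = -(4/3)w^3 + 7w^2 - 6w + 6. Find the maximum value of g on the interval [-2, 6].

g'(w) = -4w^2 + 14w - 6, which vanishes at w = 1/2 and w = 3.
Compare values at every candidate in [-2, 6]: g(-2) = 170/3; g(1/2) = 55/12; g(3) = 15; g(6) = -66.
Hence the absolute maximum is 170/3 at w = -2.

170/3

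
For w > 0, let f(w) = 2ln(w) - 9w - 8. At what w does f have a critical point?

2/9

f'(w) = 2/w − 9 = 0 gives w = 2/9.
f''(w) = -2/w², which is negative for w > 0, so this is a local maximum.
f(2/9) = 2·ln(2/9) - 2 - 8 ≈ -13.0082.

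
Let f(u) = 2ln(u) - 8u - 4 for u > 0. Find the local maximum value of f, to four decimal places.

-8.7726

f'(u) = 2/u − 8 = 0 gives u = 1/4.
f''(u) = -2/u², which is negative for u > 0, so this is a local maximum.
f(1/4) = 2·ln(1/4) - 2 - 4 ≈ -8.7726.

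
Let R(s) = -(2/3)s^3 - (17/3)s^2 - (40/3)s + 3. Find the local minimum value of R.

25/3

Critical points: R'(s) = -2s^2 - (34/3)s - 40/3 vanishes at s = -4, -5/3.
Since R''(s) = -4s - 34/3, we get R''(-4) = 14/3 > 0 ⇒ local minimum; R''(-5/3) = -14/3 < 0 ⇒ local maximum.
Thus R has its local minimum at s = -4, with value 25/3.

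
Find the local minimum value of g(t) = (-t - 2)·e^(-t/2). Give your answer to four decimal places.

g'(t) = (-1)·e^(-t/2) + (-t - 2)·(-1/2)·e^(-t/2) = ((1/2)t)·e^(-t/2). Since e^(-t/2) > 0, the only critical point is t = 0.
g''(0) has the same sign as 1/2 > 0, so this is a local minimum.
g(0) = (-2)·e^(0) ≈ -2.0000.

-2.0000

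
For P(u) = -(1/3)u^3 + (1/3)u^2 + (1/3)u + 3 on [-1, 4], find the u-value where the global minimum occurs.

4

The derivative is -u^2 + (2/3)u + 1/3, which vanishes at u = -1/3 and u = 1.
Candidates: P(-1) = 10/3, P(-1/3) = 238/81, P(1) = 10/3, P(4) = -35/3.
The minimum over the interval is -35/3, attained at u = 4.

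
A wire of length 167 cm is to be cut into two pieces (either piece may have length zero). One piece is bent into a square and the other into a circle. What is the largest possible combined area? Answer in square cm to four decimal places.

Let x be the length used for the square. Square side x/4; circle radius (167−x)/(2π).
A(x) = (x/4)² + π·((167−x)/(2π))² = x²/16 + (167−x)²/(4π) for 0 ≤ x ≤ 167. A'(x) = x/8 − (167−x)/(2π) = 0 gives x = 4·167/(π+4) ≈ 93.5366.
A'' > 0, so the interior critical point is a minimum; the maximum is at an endpoint. A(0) = 2219.3361 and A(167) = 1743.0625, so the largest area is 2219.3361.

2219.3361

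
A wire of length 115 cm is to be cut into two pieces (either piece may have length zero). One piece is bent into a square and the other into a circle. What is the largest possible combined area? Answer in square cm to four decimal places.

Let x be the length used for the square. Square side x/4; circle radius (115−x)/(2π).
A(x) = (x/4)² + π·((115−x)/(2π))² = x²/16 + (115−x)²/(4π) for 0 ≤ x ≤ 115. A'(x) = x/8 − (115−x)/(2π) = 0 gives x = 4·115/(π+4) ≈ 64.4114.
A'' > 0, so the interior critical point is a minimum; the maximum is at an endpoint. A(0) = 1052.4121 and A(115) = 826.5625, so the largest area is 1052.4121.

1052.4121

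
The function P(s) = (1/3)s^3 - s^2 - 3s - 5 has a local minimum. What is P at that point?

-14

Critical points: P'(s) = s^2 - 2s - 3 vanishes at s = -1, 3.
P''(s) = 2s - 2. P''(-1) = -4 < 0 ⇒ local maximum; P''(3) = 4 > 0 ⇒ local minimum.
So the local minimum value is P(3) = -14.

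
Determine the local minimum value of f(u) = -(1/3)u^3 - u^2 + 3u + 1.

f'(u) = -u^2 - 2u + 3 = 0 at u = -3, 1.
f''(u) = -2u - 2. f''(-3) = 4 > 0 ⇒ local minimum; f''(1) = -4 < 0 ⇒ local maximum.
Thus f has its local minimum at u = -3, with value -8.

-8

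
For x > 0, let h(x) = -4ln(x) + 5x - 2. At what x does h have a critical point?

h'(x) = -4/x + 5 = 0 gives x = 4/5.
h''(x) = 4/x², which is positive for x > 0, so this is a local minimum.
h(4/5) = -4·ln(4/5) + 4 - 2 ≈ 2.8926.

4/5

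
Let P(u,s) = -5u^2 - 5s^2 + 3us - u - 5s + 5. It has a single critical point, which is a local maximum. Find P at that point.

600/91

∂P/∂u = -10u + 3s - 1 = 0 and ∂P/∂s = 3u - 10s - 5 = 0, so (u, s) = (-25/91, -53/91).
The Hessian has P_{uu} = -10, P_{ss} = -10, P_{us} = 3, giving D = 91 > 0 with P_{uu} < 0, so the point is a local maximum.
P(-25/91, -53/91) = 600/91.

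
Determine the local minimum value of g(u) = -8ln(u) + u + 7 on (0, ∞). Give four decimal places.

-1.6355

g'(u) = -8/u + 1 = 0 gives u = 8.
g''(u) = 8/u², which is positive for u > 0, so this is a local minimum.
g(8) = -8·ln(8) + 8 + 7 ≈ -1.6355.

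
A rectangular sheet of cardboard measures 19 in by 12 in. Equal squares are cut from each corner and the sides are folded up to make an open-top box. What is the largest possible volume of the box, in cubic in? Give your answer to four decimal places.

With cut size x, the volume is V(x) = x(19 − 2x)(12 − 2x) for 0 < x < 6.
V'(x) = 12x^2 − 124x + 228. Setting V'(x) = 0 gives x ≈ 2.3928 (the root in (0, 6)).
V''(x) = 24x − 124 is negative there, so this is the maximum; V ≈ 245.3777.

245.3777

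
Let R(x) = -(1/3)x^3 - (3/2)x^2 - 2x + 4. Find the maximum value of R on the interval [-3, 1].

11/2

R'(x) = -x^2 - 3x - 2, which vanishes at x = -2 and x = -1.
Evaluating at the critical points and endpoints: R(-3) = 11/2,  R(-2) = 14/3,  R(-1) = 29/6,  R(1) = 1/6.
So the maximum is R(-3) = 11/2.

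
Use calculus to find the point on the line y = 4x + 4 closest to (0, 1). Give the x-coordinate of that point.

-12/17

Minimize D(x)^2 = (x + 0)^2 + (4x + 3)^2.
d/dx[D^2] = 2(x + 0) + 2·4·(4x + 3) = 0 ⇒ x = -12/17.
Then y = 20/17 and the distance is √(9/17) ≈ 0.7276.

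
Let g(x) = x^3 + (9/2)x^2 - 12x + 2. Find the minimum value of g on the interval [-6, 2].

g'(x) = 3x^2 + 9x - 12, which vanishes at x = -4 and x = 1.
Evaluating at the critical points and endpoints: g(-6) = 20; g(-4) = 58; g(1) = -9/2; g(2) = 4.
The minimum over the interval is -9/2, attained at x = 1.

-9/2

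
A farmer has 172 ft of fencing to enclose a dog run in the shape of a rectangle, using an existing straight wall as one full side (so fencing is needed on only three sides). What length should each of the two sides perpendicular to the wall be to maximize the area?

Let the sides perpendicular to the wall have length x and the parallel side y, so 2x + y = 172 and the area is A = xy = x(172 − 2x).
A'(x) = 172 − 4x = 0 gives x = 43, and A''(x) = −4 < 0 confirms a maximum.
Then y = 172 − 2·43 = 86 and A = 3698.

43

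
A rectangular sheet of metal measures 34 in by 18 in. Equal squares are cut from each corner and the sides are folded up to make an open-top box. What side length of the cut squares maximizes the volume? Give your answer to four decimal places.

3.7564

With cut size x, the volume is V(x) = x(34 − 2x)(18 − 2x) for 0 < x < 9.
V'(x) = 12x^2 − 208x + 612. Setting V'(x) = 0 gives x ≈ 3.7564 (the root in (0, 9)).
V''(x) = 24x − 208 is negative there, so this is the maximum; V ≈ 1043.4399.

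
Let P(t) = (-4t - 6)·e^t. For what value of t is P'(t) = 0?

Differentiating with the product rule gives P'(t) = (-4t - 10)·e^t. Since e^t > 0, the only critical point is t = -5/2.
P''(-5/2) has the same sign as -4 < 0, so this is a local maximum.
P(-5/2) = (4)·e^(-5/2) ≈ 0.3283.

-5/2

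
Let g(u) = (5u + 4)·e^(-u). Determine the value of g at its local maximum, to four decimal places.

By the product rule, g'(u) = (-5u + 1)·e^(-u). Since e^(-u) > 0, the only critical point is u = 1/5.
g''(1/5) has the same sign as -5 < 0, so this is a local maximum.
g(1/5) = (5)·e^(-1/5) ≈ 4.0937.

4.0937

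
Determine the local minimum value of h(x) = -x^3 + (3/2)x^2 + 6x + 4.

1/2

Critical points: h'(x) = -3x^2 + 3x + 6 vanishes at x = -1, 2.
h''(x) = -6x + 3. h''(-1) = 9 > 0 ⇒ local minimum; h''(2) = -9 < 0 ⇒ local maximum.
So the local minimum value is h(-1) = 1/2.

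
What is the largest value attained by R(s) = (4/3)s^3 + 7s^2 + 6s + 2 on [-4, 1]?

49/3

R'(s) = 4s^2 + 14s + 6, which vanishes at s = -3 and s = -1/2.
Compare values at every candidate in [-4, 1]: R(-4) = 14/3,  R(-3) = 11,  R(-1/2) = 7/12,  R(1) = 49/3.
So the maximum is R(1) = 49/3.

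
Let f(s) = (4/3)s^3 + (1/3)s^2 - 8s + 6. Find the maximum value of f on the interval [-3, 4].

Differentiating, f'(s) = 4s^2 + (2/3)s - 8; which vanishes at s = -3/2 and s = 4/3.
Evaluating at the critical points and endpoints: f(-3) = -3; f(-3/2) = 57/4; f(4/3) = -74/81; f(4) = 194/3.
So the maximum is f(4) = 194/3.

194/3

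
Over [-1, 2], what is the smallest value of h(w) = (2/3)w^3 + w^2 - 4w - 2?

-13/3

The derivative is 2w^2 + 2w - 4, whose only zero in [-1, 2] is w = 1.
Evaluating at the critical points and endpoints: h(-1) = 7/3; h(1) = -13/3; h(2) = -2/3.
The minimum over the interval is -13/3, attained at w = 1.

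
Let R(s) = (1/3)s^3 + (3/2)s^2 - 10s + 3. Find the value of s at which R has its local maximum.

-5

Critical points: R'(s) = s^2 + 3s - 10 vanishes at s = -5, 2.
R''(s) = 2s + 3. R''(-5) = -7 < 0 ⇒ local maximum; R''(2) = 7 > 0 ⇒ local minimum.
Thus R has its local maximum at s = -5, with value 293/6.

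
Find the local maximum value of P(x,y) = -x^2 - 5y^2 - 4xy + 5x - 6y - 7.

253/4

∂P/∂x = -2x - 4y + 5 = 0 and ∂P/∂y = -4x - 10y - 6 = 0, so (x, y) = (37/2, -8).
The Hessian has P_{xx} = -2, P_{yy} = -10, P_{xy} = -4, giving D = 4 > 0 with P_{xx} < 0, so the point is a local maximum.
P(37/2, -8) = 253/4.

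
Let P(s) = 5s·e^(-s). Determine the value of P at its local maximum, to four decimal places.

Differentiating with the product rule gives P'(s) = (-5s + 5)·e^(-s). Since e^(-s) > 0, the only critical point is s = 1.
P''(1) has the same sign as -5 < 0, so this is a local maximum.
P(1) = (5)·e^(-1) ≈ 1.8394.

1.8394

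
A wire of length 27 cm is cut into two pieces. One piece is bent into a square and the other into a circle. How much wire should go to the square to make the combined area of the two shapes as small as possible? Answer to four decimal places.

15.1227

Let x be the length used for the square. Square side x/4; circle radius (27−x)/(2π).
A(x) = (x/4)² + π·((27−x)/(2π))² = x²/16 + (27−x)²/(4π) for 0 ≤ x ≤ 27. A'(x) = x/8 − (27−x)/(2π) = 0 gives x = 4·27/(π+4) ≈ 15.1227.
A'' = 1/8 + 1/(2π) > 0, so this gives the minimum combined area; x ≈ 15.1227 cm to the square.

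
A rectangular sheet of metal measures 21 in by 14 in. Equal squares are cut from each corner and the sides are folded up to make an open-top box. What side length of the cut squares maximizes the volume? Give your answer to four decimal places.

2.7466

With cut size x, the volume is V(x) = x(21 − 2x)(14 − 2x) for 0 < x < 7.
V'(x) = 12x^2 − 140x + 294. Setting V'(x) = 0 gives x ≈ 2.7466 (the root in (0, 7)).
V''(x) = 24x − 140 is negative there, so this is the maximum; V ≈ 362.3129.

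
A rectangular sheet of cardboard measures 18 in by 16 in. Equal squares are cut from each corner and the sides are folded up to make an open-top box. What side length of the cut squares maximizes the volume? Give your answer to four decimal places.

With cut size x, the volume is V(x) = x(18 − 2x)(16 − 2x) for 0 < x < 8.
V'(x) = 12x^2 − 136x + 288. Setting V'(x) = 0 gives x ≈ 2.8187 (the root in (0, 8)).
V''(x) = 24x − 136 is negative there, so this is the maximum; V ≈ 361.0999.

2.8187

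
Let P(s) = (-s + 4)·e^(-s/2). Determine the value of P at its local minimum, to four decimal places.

Differentiating with the product rule gives P'(s) = ((1/2)s - 3)·e^(-s/2). Since e^(-s/2) > 0, the only critical point is s = 6.
P''(6) has the same sign as 1/2 > 0, so this is a local minimum.
P(6) = (-2)·e^(-3) ≈ -0.0996.

-0.0996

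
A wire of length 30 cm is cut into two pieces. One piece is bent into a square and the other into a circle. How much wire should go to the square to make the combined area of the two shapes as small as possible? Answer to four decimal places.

Let x be the length used for the square. Square side x/4; circle radius (30−x)/(2π).
A(x) = (x/4)² + π·((30−x)/(2π))² = x²/16 + (30−x)²/(4π) for 0 ≤ x ≤ 30. A'(x) = x/8 − (30−x)/(2π) = 0 gives x = 4·30/(π+4) ≈ 16.8030.
A'' = 1/8 + 1/(2π) > 0, so this gives the minimum combined area; x ≈ 16.8030 cm to the square.

16.8030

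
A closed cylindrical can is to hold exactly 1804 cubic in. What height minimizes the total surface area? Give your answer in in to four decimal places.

With radius r and height h, πr²h = 1804 so h = 1804/(πr²), and S(r) = 2πr² + 2πrh = 2πr² + 2·1804/r.
S'(r) = 4πr − 2·1804/r² = 0 ⇒ r³ = 1804/(2π), so r ≈ 6.5971 and h = 2r ≈ 13.1942.
S''(r) = 4π + 4·1804/r³ > 0, so this is the minimum; S ≈ 820.3621.

13.1942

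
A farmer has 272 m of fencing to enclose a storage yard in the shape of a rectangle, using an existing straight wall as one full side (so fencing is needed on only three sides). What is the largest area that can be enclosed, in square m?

Let the sides perpendicular to the wall have length x and the parallel side y, so 2x + y = 272 and the area is A = xy = x(272 − 2x).
A'(x) = 272 − 4x = 0 gives x = 68, and A''(x) = −4 < 0 confirms a maximum.
Then y = 272 − 2·68 = 136 and A = 9248.

9248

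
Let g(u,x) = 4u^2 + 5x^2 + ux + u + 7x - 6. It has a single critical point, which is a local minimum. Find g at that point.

∂g/∂u = 8u + x + 1 = 0 and ∂g/∂x = u + 10x + 7 = 0, so (u, x) = (-3/79, -55/79).
The Hessian has g_{uu} = 8, g_{xx} = 10, g_{ux} = 1, giving D = 79 > 0 with g_{uu} > 0, so the point is a local minimum.
g(-3/79, -55/79) = -668/79.

-668/79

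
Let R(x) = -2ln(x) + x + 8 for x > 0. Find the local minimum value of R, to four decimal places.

8.6137

R'(x) = -2/x + 1 = 0 gives x = 2.
R''(x) = 2/x², which is positive for x > 0, so this is a local minimum.
R(2) = -2·ln(2) + 2 + 8 ≈ 8.6137.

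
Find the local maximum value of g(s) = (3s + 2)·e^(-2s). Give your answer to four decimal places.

2.0934

g'(s) = 3·e^(-2s) + (3s + 2)·(-2)·e^(-2s) = (-6s - 1)·e^(-2s). Since e^(-2s) > 0, the only critical point is s = -1/6.
g''(-1/6) has the same sign as -6 < 0, so this is a local maximum.
g(-1/6) = (3/2)·e^(1/3) ≈ 2.0934.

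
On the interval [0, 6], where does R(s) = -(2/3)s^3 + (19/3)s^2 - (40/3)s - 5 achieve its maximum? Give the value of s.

5

Differentiating, R'(s) = -2s^2 + (38/3)s - 40/3; which vanishes at s = 4/3 and s = 5.
Candidates: R(0) = -5; R(4/3) = -1061/81; R(5) = 10/3; R(6) = -1.
The maximum over the interval is 10/3, attained at s = 5.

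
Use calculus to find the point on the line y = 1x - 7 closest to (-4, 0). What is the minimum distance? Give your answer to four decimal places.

Minimize D(x)^2 = (x + 4)^2 + (x - 7)^2.
d/dx[D^2] = 2(x + 4) + 2·1·(x - 7) = 0 ⇒ x = 3/2.
Then y = -11/2 and the distance is √(121/2) ≈ 7.7782.

7.7782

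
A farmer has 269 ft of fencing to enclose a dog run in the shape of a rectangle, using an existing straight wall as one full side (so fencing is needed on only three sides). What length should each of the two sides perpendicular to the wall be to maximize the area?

Let the sides perpendicular to the wall have length x and the parallel side y, so 2x + y = 269 and the area is A = xy = x(269 − 2x).
A'(x) = 269 − 4x = 0 gives x = 269/4, and A''(x) = −4 < 0 confirms a maximum.
Then y = 269 − 2·269/4 = 269/2 and A = 72361/8.

269/4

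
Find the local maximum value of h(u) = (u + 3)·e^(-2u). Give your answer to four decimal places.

74.2066

Differentiating with the product rule gives h'(u) = (-2u - 5)·e^(-2u). Since e^(-2u) > 0, the only critical point is u = -5/2.
h''(-5/2) has the same sign as -2 < 0, so this is a local maximum.
h(-5/2) = (1/2)·e^(5) ≈ 74.2066.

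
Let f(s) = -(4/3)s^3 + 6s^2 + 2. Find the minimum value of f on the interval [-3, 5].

-44/3

f'(s) = -4s^2 + 12s, which vanishes at s = 0 and s = 3.
Candidates: f(-3) = 92; f(0) = 2; f(3) = 20; f(5) = -44/3.
So the minimum is f(5) = -44/3.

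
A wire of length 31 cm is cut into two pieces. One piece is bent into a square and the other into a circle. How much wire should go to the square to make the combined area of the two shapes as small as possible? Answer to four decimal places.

17.3631

Let x be the length used for the square. Square side x/4; circle radius (31−x)/(2π).
A(x) = (x/4)² + π·((31−x)/(2π))² = x²/16 + (31−x)²/(4π) for 0 ≤ x ≤ 31. A'(x) = x/8 − (31−x)/(2π) = 0 gives x = 4·31/(π+4) ≈ 17.3631.
A'' = 1/8 + 1/(2π) > 0, so this gives the minimum combined area; x ≈ 17.3631 cm to the square.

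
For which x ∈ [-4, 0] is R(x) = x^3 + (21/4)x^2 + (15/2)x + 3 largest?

R'(x) = 3x^2 + (21/2)x + 15/2, which vanishes at x = -5/2 and x = -1.
Compare values at every candidate in [-4, 0]: R(-4) = -7; R(-5/2) = 23/16; R(-1) = -1/4; R(0) = 3.
So the maximum is R(0) = 3.

0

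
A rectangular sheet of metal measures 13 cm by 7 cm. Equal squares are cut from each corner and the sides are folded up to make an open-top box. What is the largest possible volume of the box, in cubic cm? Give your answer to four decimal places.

60.0451

With cut size x, the volume is V(x) = x(13 − 2x)(7 − 2x) for 0 < x < 3.5.
V'(x) = 12x^2 − 80x + 91. Setting V'(x) = 0 gives x ≈ 1.4551 (the root in (0, 3.5)).
V''(x) = 24x − 80 is negative there, so this is the maximum; V ≈ 60.0451.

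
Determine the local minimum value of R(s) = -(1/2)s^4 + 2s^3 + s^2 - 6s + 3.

-1/2

R'(s) = -2s^3 + 6s^2 + 2s - 6 = 0 at s = -1, 1, 3.
Second-derivative test with R''(s) = -6s^2 + 12s + 2: R''(-1) = -16 < 0 ⇒ local maximum; R''(1) = 8 > 0 ⇒ local minimum; R''(3) = -16 < 0 ⇒ local maximum.
So the local minimum value is R(1) = -1/2.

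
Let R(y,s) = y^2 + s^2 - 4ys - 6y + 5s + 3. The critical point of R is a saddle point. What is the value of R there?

-23/12

∂R/∂y = 2y - 4s - 6 = 0 and ∂R/∂s = -4y + 2s + 5 = 0, so (y, s) = (2/3, -7/6).
The Hessian has R_{yy} = 2, R_{ss} = 2, R_{ys} = -4, giving D = -12 < 0, so the point is a saddle point.
R(2/3, -7/6) = -23/12.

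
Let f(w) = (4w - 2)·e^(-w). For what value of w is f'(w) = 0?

Differentiating with the product rule gives f'(w) = (-4w + 6)·e^(-w). Since e^(-w) > 0, the only critical point is w = 3/2.
f''(3/2) has the same sign as -4 < 0, so this is a local maximum.
f(3/2) = (4)·e^(-3/2) ≈ 0.8925.

3/2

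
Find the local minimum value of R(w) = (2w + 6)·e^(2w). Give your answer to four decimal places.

-0.0009

Differentiating with the product rule gives R'(w) = (4w + 14)·e^(2w). Since e^(2w) > 0, the only critical point is w = -7/2.
R''(-7/2) has the same sign as 4 > 0, so this is a local minimum.
R(-7/2) = (-1)·e^(-7) ≈ -0.0009.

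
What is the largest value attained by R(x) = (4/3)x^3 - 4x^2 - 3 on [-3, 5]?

R'(x) = 4x^2 - 8x, which vanishes at x = 0 and x = 2.
Evaluating at the critical points and endpoints: R(-3) = -75, R(0) = -3, R(2) = -25/3, R(5) = 191/3.
Hence the absolute maximum is 191/3 at x = 5.

191/3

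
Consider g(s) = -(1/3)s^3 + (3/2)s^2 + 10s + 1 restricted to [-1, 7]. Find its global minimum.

-43/6

The derivative is -s^2 + 3s + 10, whose only zero in [-1, 7] is s = 5.
Evaluating at the critical points and endpoints: g(-1) = -43/6; g(5) = 281/6; g(7) = 181/6.
Hence the absolute minimum is -43/6 at s = -1.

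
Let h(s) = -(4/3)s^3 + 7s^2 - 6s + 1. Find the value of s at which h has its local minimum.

h'(s) = -4s^2 + 14s - 6. Setting h'(s) = 0 gives s ∈ {1/2, 3}.
Second-derivative test with h''(s) = -8s + 14: h''(1/2) = 10 > 0 ⇒ local minimum; h''(3) = -10 < 0 ⇒ local maximum.
Thus h has its local minimum at s = 1/2, with value -5/12.

1/2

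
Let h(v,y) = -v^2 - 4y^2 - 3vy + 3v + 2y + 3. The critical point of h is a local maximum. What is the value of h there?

43/7

∂h/∂v = -2v - 3y + 3 = 0 and ∂h/∂y = -3v - 8y + 2 = 0, so (v, y) = (18/7, -5/7).
The Hessian has h_{vv} = -2, h_{yy} = -8, h_{vy} = -3, giving D = 7 > 0 with h_{vv} < 0, so the point is a local maximum.
h(18/7, -5/7) = 43/7.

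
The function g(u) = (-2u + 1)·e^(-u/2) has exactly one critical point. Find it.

By the product rule, g'(u) = (u - 5/2)·e^(-u/2). Since e^(-u/2) > 0, the only critical point is u = 5/2.
g''(5/2) has the same sign as 1 > 0, so this is a local minimum.
g(5/2) = (-4)·e^(-5/4) ≈ -1.1460.

5/2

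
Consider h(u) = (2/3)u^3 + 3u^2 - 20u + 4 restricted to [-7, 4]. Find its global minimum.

-56/3

Differentiating, h'(u) = 2u^2 + 6u - 20; which vanishes at u = -5 and u = 2.
Compare values at every candidate in [-7, 4]: h(-7) = 187/3,  h(-5) = 287/3,  h(2) = -56/3,  h(4) = 44/3.
Hence the absolute minimum is -56/3 at u = 2.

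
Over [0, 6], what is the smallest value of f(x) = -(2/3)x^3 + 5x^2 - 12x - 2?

-38

Differentiating, f'(x) = -2x^2 + 10x - 12; which vanishes at x = 2 and x = 3.
Candidates: f(0) = -2; f(2) = -34/3; f(3) = -11; f(6) = -38.
So the minimum is f(6) = -38.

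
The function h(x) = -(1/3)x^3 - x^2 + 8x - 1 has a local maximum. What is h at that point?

h'(x) = -x^2 - 2x + 8. Setting h'(x) = 0 gives x ∈ {-4, 2}.
h''(x) = -2x - 2. h''(-4) = 6 > 0 ⇒ local minimum; h''(2) = -6 < 0 ⇒ local maximum.
The local maximum is h(2) = 25/3.

25/3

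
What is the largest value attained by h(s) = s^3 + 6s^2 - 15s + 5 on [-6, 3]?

h'(s) = 3s^2 + 12s - 15, which vanishes at s = -5 and s = 1.
Compare values at every candidate in [-6, 3]: h(-6) = 95, h(-5) = 105, h(1) = -3, h(3) = 41.
So the maximum is h(-5) = 105.

105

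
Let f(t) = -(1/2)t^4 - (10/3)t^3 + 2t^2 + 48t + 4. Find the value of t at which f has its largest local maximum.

Critical points: f'(t) = -2t^3 - 10t^2 + 4t + 48 vanishes at t = -4, -3, 2.
Second-derivative test with f''(t) = -6t^2 - 20t + 4: f''(-4) = -12 < 0 ⇒ local maximum; f''(-3) = 10 > 0 ⇒ local minimum; f''(2) = -60 < 0 ⇒ local maximum.
So the largest local maximum value is f(2) = 220/3.

2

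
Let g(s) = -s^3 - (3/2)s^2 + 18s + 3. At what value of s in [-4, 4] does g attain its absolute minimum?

The derivative is -3s^2 - 3s + 18, which vanishes at s = -3 and s = 2.
Candidates: g(-4) = -29, g(-3) = -75/2, g(2) = 25, g(4) = -13.
So the minimum is g(-3) = -75/2.

-3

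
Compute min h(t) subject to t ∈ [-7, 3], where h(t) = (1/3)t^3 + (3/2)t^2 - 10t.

-34/3

h'(t) = t^2 + 3t - 10, which vanishes at t = -5 and t = 2.
Candidates: h(-7) = 175/6; h(-5) = 275/6; h(2) = -34/3; h(3) = -15/2.
Hence the absolute minimum is -34/3 at t = 2.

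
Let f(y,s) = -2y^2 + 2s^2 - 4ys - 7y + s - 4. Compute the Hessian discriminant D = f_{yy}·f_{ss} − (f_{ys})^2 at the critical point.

-32

∂f/∂y = -4y - 4s - 7 = 0 and ∂f/∂s = -4y + 4s + 1 = 0, so (y, s) = (-3/4, -1).
The Hessian has f_{yy} = -4, f_{ss} = 4, f_{ys} = -4, giving D = -32 < 0, so the point is a saddle point.
D = (-4)·(4) − (-4)^2 = -32.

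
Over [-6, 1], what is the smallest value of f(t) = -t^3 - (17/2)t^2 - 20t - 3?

-65/2

f'(t) = -3t^2 - 17t - 20, which vanishes at t = -4 and t = -5/3.
Compare values at every candidate in [-6, 1]: f(-6) = 27; f(-4) = 5; f(-5/3) = 613/54; f(1) = -65/2.
So the minimum is f(1) = -65/2.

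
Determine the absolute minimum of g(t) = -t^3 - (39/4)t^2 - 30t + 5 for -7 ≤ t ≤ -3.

33

g'(t) = -3t^2 - (39/2)t - 30, whose only zero in [-7, -3] is t = -4.
Evaluating at the critical points and endpoints: g(-7) = 321/4; g(-4) = 33; g(-3) = 137/4.
So the minimum is g(-4) = 33.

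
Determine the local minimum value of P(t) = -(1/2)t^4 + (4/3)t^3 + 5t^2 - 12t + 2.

P'(t) = -2t^3 + 4t^2 + 10t - 12 = 0 at t = -2, 1, 3.
P''(t) = -6t^2 + 8t + 10. P''(-2) = -30 < 0 ⇒ local maximum; P''(1) = 12 > 0 ⇒ local minimum; P''(3) = -20 < 0 ⇒ local maximum.
Thus P has its local minimum at t = 1, with value -25/6.

-25/6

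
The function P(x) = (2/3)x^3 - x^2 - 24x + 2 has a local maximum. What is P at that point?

Critical points: P'(x) = 2x^2 - 2x - 24 vanishes at x = -3, 4.
Since P''(x) = 4x - 2, we get P''(-3) = -14 < 0 ⇒ local maximum; P''(4) = 14 > 0 ⇒ local minimum.
Thus P has its local maximum at x = -3, with value 47.

47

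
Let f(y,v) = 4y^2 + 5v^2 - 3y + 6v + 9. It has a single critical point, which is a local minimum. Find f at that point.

531/80

∂f/∂y = 8y - 3 = 0 and ∂f/∂v = 10v + 6 = 0, so (y, v) = (3/8, -3/5).
The Hessian has f_{yy} = 8, f_{vv} = 10, f_{yv} = 0, giving D = 80 > 0 with f_{yy} > 0, so the point is a local minimum.
f(3/8, -3/5) = 531/80.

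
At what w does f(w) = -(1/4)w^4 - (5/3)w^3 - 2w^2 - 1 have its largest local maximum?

-4

f'(w) = -w^3 - 5w^2 - 4w = 0 at w = -4, -1, 0.
Since f''(w) = -3w^2 - 10w - 4, we get f''(-4) = -12 < 0 ⇒ local maximum; f''(-1) = 3 > 0 ⇒ local minimum; f''(0) = -4 < 0 ⇒ local maximum.
So the largest local maximum value is f(-4) = 29/3.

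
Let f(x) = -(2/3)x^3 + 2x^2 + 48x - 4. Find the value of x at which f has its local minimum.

-4

f'(x) = -2x^2 + 4x + 48 = 0 at x = -4, 6.
f''(x) = -4x + 4. f''(-4) = 20 > 0 ⇒ local minimum; f''(6) = -20 < 0 ⇒ local maximum.
Thus f has its local minimum at x = -4, with value -364/3.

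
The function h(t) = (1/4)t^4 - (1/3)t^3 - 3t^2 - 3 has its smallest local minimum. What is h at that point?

-75/4

Critical points: h'(t) = t^3 - t^2 - 6t vanishes at t = -2, 0, 3.
Second-derivative test with h''(t) = 3t^2 - 2t - 6: h''(-2) = 10 > 0 ⇒ local minimum; h''(0) = -6 < 0 ⇒ local maximum; h''(3) = 15 > 0 ⇒ local minimum.
The smallest local minimum is h(3) = -75/4.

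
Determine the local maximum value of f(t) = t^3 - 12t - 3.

f'(t) = 3t^2 - 12. Setting f'(t) = 0 gives t ∈ {-2, 2}.
Second-derivative test with f''(t) = 6t: f''(-2) = -12 < 0 ⇒ local maximum; f''(2) = 12 > 0 ⇒ local minimum.
Thus f has its local maximum at t = -2, with value 13.

13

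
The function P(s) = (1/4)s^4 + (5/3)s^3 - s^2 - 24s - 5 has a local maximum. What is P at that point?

133/4

P'(s) = s^3 + 5s^2 - 2s - 24. Setting P'(s) = 0 gives s ∈ {-4, -3, 2}.
P''(s) = 3s^2 + 10s - 2. P''(-4) = 6 > 0 ⇒ local minimum; P''(-3) = -5 < 0 ⇒ local maximum; P''(2) = 30 > 0 ⇒ local minimum.
The local maximum is P(-3) = 133/4.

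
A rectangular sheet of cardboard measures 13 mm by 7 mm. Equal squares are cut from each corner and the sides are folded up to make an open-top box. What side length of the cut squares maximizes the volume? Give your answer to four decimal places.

1.4551

With cut size x, the volume is V(x) = x(13 − 2x)(7 − 2x) for 0 < x < 3.5.
V'(x) = 12x^2 − 80x + 91. Setting V'(x) = 0 gives x ≈ 1.4551 (the root in (0, 3.5)).
V''(x) = 24x − 80 is negative there, so this is the maximum; V ≈ 60.0451.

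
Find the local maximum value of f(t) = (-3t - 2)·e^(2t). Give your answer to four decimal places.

0.1455

f'(t) = (-3)·e^(2t) + (-3t - 2)·2·e^(2t) = (-6t - 7)·e^(2t). Since e^(2t) > 0, the only critical point is t = -7/6.
f''(-7/6) has the same sign as -6 < 0, so this is a local maximum.
f(-7/6) = (3/2)·e^(-7/3) ≈ 0.1455.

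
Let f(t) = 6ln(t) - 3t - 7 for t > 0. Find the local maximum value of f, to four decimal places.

f'(t) = 6/t − 3 = 0 gives t = 2.
f''(t) = -6/t², which is negative for t > 0, so this is a local maximum.
f(2) = 6·ln(2) - 6 - 7 ≈ -8.8411.

-8.8411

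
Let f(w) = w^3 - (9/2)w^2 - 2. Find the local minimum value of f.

-31/2

Critical points: f'(w) = 3w^2 - 9w vanishes at w = 0, 3.
Second-derivative test with f''(w) = 6w - 9: f''(0) = -9 < 0 ⇒ local maximum; f''(3) = 9 > 0 ⇒ local minimum.
Thus f has its local minimum at w = 3, with value -31/2.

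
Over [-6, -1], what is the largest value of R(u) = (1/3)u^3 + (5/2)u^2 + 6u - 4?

-47/6

Differentiating, R'(u) = u^2 + 5u + 6; which vanishes at u = -3 and u = -2.
Evaluating at the critical points and endpoints: R(-6) = -22; R(-3) = -17/2; R(-2) = -26/3; R(-1) = -47/6.
So the maximum is R(-1) = -47/6.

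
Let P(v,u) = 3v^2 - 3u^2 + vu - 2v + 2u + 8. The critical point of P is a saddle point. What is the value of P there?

300/37

∂P/∂v = 6v + u - 2 = 0 and ∂P/∂u = v - 6u + 2 = 0, so (v, u) = (10/37, 14/37).
The Hessian has P_{vv} = 6, P_{uu} = -6, P_{vu} = 1, giving D = -37 < 0, so the point is a saddle point.
P(10/37, 14/37) = 300/37.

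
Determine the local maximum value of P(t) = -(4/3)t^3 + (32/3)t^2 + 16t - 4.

P'(t) = -4t^2 + (64/3)t + 16 = 0 at t = -2/3, 6.
Second-derivative test with P''(t) = -8t + 64/3: P''(-2/3) = 80/3 > 0 ⇒ local minimum; P''(6) = -80/3 < 0 ⇒ local maximum.
Thus P has its local maximum at t = 6, with value 188.

188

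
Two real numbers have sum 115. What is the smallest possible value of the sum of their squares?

13225/2

With a + b = 115, a^2 + b^2 = a^2 + (115 − a)^2.
The derivative 2a − 2(115 − a) = 4a − 230 vanishes at a = 115/2; second derivative 4 > 0, a minimum.
The minimum is 2·(115/2)^2 = 13225/2.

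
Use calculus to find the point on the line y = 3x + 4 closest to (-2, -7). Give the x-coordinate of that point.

Minimize D(x)^2 = (x + 2)^2 + (3x + 11)^2.
d/dx[D^2] = 2(x + 2) + 2·3·(3x + 11) = 0 ⇒ x = -7/2.
Then y = -13/2 and the distance is √(5/2) ≈ 1.5811.

-7/2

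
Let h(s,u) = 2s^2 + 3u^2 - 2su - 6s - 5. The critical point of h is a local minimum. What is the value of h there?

-52/5

∂h/∂s = 4s - 2u - 6 = 0 and ∂h/∂u = -2s + 6u = 0, so (s, u) = (9/5, 3/5).
The Hessian has h_{ss} = 4, h_{uu} = 6, h_{su} = -2, giving D = 20 > 0 with h_{ss} > 0, so the point is a local minimum.
h(9/5, 3/5) = -52/5.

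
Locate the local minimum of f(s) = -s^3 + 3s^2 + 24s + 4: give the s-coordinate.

Critical points: f'(s) = -3s^2 + 6s + 24 vanishes at s = -2, 4.
Since f''(s) = -6s + 6, we get f''(-2) = 18 > 0 ⇒ local minimum; f''(4) = -18 < 0 ⇒ local maximum.
Thus f has its local minimum at s = -2, with value -24.

-2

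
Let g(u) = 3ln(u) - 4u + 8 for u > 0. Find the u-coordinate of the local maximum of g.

g'(u) = 3/u − 4 = 0 gives u = 3/4.
g''(u) = -3/u², which is negative for u > 0, so this is a local maximum.
g(3/4) = 3·ln(3/4) - 3 + 8 ≈ 4.1370.

3/4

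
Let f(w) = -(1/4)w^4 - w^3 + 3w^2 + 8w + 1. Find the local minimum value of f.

Critical points: f'(w) = -w^3 - 3w^2 + 6w + 8 vanishes at w = -4, -1, 2.
f''(w) = -3w^2 - 6w + 6. f''(-4) = -18 < 0 ⇒ local maximum; f''(-1) = 9 > 0 ⇒ local minimum; f''(2) = -18 < 0 ⇒ local maximum.
So the local minimum value is f(-1) = -13/4.

-13/4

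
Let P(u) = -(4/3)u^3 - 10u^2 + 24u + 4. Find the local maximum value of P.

P'(u) = -4u^2 - 20u + 24. Setting P'(u) = 0 gives u ∈ {-6, 1}.
Since P''(u) = -8u - 20, we get P''(-6) = 28 > 0 ⇒ local minimum; P''(1) = -28 < 0 ⇒ local maximum.
Thus P has its local maximum at u = 1, with value 50/3.

50/3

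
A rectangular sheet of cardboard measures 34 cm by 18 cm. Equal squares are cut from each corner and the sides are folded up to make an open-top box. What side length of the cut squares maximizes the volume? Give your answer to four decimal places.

With cut size x, the volume is V(x) = x(34 − 2x)(18 − 2x) for 0 < x < 9.
V'(x) = 12x^2 − 208x + 612. Setting V'(x) = 0 gives x ≈ 3.7564 (the root in (0, 9)).
V''(x) = 24x − 208 is negative there, so this is the maximum; V ≈ 1043.4399.

3.7564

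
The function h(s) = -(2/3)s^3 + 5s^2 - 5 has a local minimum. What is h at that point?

-5

h'(s) = -2s^2 + 10s = 0 at s = 0, 5.
h''(s) = -4s + 10. h''(0) = 10 > 0 ⇒ local minimum; h''(5) = -10 < 0 ⇒ local maximum.
Thus h has its local minimum at s = 0, with value -5.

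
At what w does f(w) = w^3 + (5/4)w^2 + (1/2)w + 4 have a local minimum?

f'(w) = 3w^2 + (5/2)w + 1/2 = 0 at w = -1/2, -1/3.
Second-derivative test with f''(w) = 6w + 5/2: f''(-1/2) = -1/2 < 0 ⇒ local maximum; f''(-1/3) = 1/2 > 0 ⇒ local minimum.
Thus f has its local minimum at w = -1/3, with value 425/108.

-1/3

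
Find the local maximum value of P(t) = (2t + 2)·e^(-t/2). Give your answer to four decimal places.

Differentiating with the product rule gives P'(t) = (-t + 1)·e^(-t/2). Since e^(-t/2) > 0, the only critical point is t = 1.
P''(1) has the same sign as -1 < 0, so this is a local maximum.
P(1) = (4)·e^(-1/2) ≈ 2.4261.

2.4261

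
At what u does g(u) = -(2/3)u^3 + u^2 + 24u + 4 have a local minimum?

-3

g'(u) = -2u^2 + 2u + 24. Setting g'(u) = 0 gives u ∈ {-3, 4}.
Second-derivative test with g''(u) = -4u + 2: g''(-3) = 14 > 0 ⇒ local minimum; g''(4) = -14 < 0 ⇒ local maximum.
So the local minimum value is g(-3) = -41.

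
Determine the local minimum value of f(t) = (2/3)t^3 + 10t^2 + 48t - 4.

-236/3

f'(t) = 2t^2 + 20t + 48. Setting f'(t) = 0 gives t ∈ {-6, -4}.
f''(t) = 4t + 20. f''(-6) = -4 < 0 ⇒ local maximum; f''(-4) = 4 > 0 ⇒ local minimum.
The local minimum is f(-4) = -236/3.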